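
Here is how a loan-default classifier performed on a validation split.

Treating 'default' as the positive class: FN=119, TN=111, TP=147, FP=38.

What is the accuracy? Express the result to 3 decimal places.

0.622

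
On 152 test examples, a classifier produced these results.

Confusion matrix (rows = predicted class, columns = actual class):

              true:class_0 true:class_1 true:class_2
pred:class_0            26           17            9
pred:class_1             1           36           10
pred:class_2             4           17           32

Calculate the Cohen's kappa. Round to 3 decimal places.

Observed agreement pₒ = trace/N = 94/152 = 0.6184
Expected agreement pₑ = Σ (rowᵢ·colᵢ)/N² = (31·52 + 70·47 + 51·53)/152² = 0.3292
κ = (pₒ − pₑ)/(1 − pₑ) = (0.6184 − 0.3292)/(1 − 0.3292) = 0.431

0.431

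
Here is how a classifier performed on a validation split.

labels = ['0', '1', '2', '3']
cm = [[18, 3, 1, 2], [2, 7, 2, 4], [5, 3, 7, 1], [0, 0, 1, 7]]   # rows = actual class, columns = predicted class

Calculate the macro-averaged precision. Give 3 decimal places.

Per-class precision (TP/(TP+FP)):
  0: TP=18, FP=2+5+0=7 → 18/25 = 0.7200
  1: TP=7, FP=3+3+0=6 → 7/13 = 0.5385
  2: TP=7, FP=1+2+1=4 → 7/11 = 0.6364
  3: TP=7, FP=2+4+1=7 → 7/14 = 0.5000
Macro-precision = mean = (0.7200 + 0.5385 + 0.6364 + 0.5000) / 4 = 0.599

0.599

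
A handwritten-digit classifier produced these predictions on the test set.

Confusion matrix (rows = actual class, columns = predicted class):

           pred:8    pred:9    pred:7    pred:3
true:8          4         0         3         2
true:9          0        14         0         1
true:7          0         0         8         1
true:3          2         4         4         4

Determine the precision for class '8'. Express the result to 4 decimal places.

0.6667

Take TP from the diagonal, FP from the rest of the '8' prediction marginal, FN from the rest of the '8' actual marginal.
precision = TP/(TP+FP).
8: TP=4, FP=0+0+2=2 → 4/6 = 0.66667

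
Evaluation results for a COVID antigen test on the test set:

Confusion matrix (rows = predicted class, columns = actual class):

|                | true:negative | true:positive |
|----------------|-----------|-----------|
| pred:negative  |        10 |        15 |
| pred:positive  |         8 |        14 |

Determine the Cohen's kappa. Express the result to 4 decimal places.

0.0357

Observed agreement pₒ = trace/N = 24/47 = 0.51064
Expected agreement pₑ = Σ (rowᵢ·colᵢ)/N² = (18·25 + 29·22)/47² = 0.49253
κ = (pₒ − pₑ)/(1 − pₑ) = (0.51064 − 0.49253)/(1 − 0.49253) = 0.0357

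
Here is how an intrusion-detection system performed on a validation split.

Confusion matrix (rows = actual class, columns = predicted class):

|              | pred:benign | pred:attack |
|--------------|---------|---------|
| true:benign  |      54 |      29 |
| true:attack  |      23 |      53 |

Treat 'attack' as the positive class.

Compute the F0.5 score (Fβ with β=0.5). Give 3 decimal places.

0.656

Fβ = (1+β²)·TP / ((1+β²)·TP + β²·FN + FP), with β²=1/4
= 1.25·53 / (1.25·53 + 0.25·23 + 29) = 0.656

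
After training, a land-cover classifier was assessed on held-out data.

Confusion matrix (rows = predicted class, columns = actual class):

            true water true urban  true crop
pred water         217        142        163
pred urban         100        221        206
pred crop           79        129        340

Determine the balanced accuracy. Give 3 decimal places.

0.492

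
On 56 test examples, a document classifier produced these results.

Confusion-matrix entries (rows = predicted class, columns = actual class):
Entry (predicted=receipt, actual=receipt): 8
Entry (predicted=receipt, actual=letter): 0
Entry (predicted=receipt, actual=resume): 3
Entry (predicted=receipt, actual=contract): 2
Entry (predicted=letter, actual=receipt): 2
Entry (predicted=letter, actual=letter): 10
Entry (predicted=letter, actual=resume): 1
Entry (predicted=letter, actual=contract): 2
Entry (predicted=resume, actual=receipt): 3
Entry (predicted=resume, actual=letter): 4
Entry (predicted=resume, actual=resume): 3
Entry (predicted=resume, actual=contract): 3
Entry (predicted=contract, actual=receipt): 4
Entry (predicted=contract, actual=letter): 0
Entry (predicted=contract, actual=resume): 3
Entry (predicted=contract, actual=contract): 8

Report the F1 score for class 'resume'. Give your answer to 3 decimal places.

0.261

Take TP from the diagonal, FP from the rest of the 'resume' prediction marginal, FN from the rest of the 'resume' actual marginal.
F1 score = 2·TP/(2·TP+FP+FN).
resume: TP=3, FP=3+4+3=10, FN=3+1+3=7 → 6/23 = 0.2609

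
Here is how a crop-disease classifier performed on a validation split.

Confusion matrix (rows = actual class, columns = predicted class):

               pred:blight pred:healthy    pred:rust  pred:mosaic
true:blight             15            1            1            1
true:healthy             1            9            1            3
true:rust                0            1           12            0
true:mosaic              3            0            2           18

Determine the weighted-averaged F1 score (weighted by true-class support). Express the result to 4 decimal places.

0.7917

Per-class F1 score (2·TP/(2·TP+FP+FN)):
  blight: TP=15, FP=1+0+3=4, FN=1+1+1=3 → 30/37 = 0.81081
  healthy: TP=9, FP=1+1+0=2, FN=1+1+3=5 → 18/25 = 0.72000
  rust: TP=12, FP=1+1+2=4, FN=0+1+0=1 → 24/29 = 0.82759
  mosaic: TP=18, FP=1+3+0=4, FN=3+0+2=5 → 36/45 = 0.80000
Weighted-F1 score = Σ (supportᵢ/N)·F1 scoreᵢ with N=68: (18/68)·0.81081 + (14/68)·0.72000 + (13/68)·0.82759 + (23/68)·0.80000 = 0.7917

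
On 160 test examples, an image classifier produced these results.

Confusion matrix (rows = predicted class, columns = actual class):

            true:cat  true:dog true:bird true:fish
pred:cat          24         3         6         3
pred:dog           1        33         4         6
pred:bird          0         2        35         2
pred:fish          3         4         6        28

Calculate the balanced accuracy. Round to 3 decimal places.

Balanced accuracy = mean of per-class recall.
  cat: recall = 24/28 = 0.8571
  dog: recall = 33/42 = 0.7857
  bird: recall = 35/51 = 0.6863
  fish: recall = 28/39 = 0.7179
Mean = (0.8571 + 0.7857 + 0.6863 + 0.7179) / 4 = 0.762

0.762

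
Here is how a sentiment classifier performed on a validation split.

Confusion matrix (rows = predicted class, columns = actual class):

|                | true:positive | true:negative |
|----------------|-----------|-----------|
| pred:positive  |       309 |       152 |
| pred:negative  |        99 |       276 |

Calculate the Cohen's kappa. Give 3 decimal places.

0.401

Observed agreement pₒ = trace/N = 585/836 = 0.6998
Expected agreement pₑ = Σ (rowᵢ·colᵢ)/N² = (408·461 + 428·375)/836² = 0.4988
κ = (pₒ − pₑ)/(1 − pₑ) = (0.6998 − 0.4988)/(1 − 0.4988) = 0.401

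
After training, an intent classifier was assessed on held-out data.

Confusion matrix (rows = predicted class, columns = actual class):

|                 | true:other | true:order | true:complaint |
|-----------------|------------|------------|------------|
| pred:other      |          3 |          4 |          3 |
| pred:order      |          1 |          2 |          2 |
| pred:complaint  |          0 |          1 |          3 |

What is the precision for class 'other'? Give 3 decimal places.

0.300

precision = TP/(TP+FP).
other: TP=3, FP=4+3=7 → 3/10 = 0.3000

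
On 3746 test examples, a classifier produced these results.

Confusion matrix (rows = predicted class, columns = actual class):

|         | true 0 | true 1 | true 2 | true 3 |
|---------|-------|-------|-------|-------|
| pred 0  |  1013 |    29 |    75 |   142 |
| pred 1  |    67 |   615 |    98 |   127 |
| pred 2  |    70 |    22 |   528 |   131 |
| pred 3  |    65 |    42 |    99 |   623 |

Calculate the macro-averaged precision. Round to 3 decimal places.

Per-class precision (TP/(TP+FP)):
  0: TP=1013, FP=29+75+142=246 → 1013/1259 = 0.8046
  1: TP=615, FP=67+98+127=292 → 615/907 = 0.6781
  2: TP=528, FP=70+22+131=223 → 528/751 = 0.7031
  3: TP=623, FP=65+42+99=206 → 623/829 = 0.7515
Macro-precision = mean = (0.8046 + 0.6781 + 0.7031 + 0.7515) / 4 = 0.734

0.734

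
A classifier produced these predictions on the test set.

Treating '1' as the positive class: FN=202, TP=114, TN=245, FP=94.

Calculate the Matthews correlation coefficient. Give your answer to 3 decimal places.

0.090

MCC = (TP·TN − FP·FN) / √((TP+FP)(TP+FN)(TN+FP)(TN+FN))
Numerator = 114·245 − 94·202 = 8942
Denominator = √(208·316·339·447) = √9959961024 = 99799.6043
MCC = 8942 / 99799.6043 = 0.090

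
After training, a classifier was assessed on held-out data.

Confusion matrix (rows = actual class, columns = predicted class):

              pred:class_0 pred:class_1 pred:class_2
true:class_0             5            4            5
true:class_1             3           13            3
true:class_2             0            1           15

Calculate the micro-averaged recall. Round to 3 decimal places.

0.673

Micro-averaging pools counts across classes: ΣTP=33, ΣFP=16, ΣFN=16.
Micro-recall = TP/(TP+FN) on pooled counts = 0.673 (equals overall accuracy in single-label multiclass).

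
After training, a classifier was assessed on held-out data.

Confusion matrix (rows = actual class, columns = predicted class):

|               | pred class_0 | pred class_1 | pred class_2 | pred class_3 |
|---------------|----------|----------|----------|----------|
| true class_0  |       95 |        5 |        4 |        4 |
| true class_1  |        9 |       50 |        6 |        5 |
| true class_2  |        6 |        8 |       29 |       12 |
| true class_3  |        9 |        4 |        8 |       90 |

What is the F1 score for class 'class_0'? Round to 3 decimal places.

0.837

F1 score = 2·TP/(2·TP+FP+FN).
class_0: TP=95, FP=9+6+9=24, FN=5+4+4=13 → 190/227 = 0.8370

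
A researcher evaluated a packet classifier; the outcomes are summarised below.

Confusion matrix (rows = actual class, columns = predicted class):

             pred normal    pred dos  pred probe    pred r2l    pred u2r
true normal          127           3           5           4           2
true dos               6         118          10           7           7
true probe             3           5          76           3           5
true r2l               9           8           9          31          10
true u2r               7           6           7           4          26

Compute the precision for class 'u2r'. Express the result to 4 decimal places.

0.5200

Take TP from the diagonal, FP from the rest of the 'u2r' prediction marginal, FN from the rest of the 'u2r' actual marginal.
precision = TP/(TP+FP).
u2r: TP=26, FP=2+7+5+10=24 → 26/50 = 0.52000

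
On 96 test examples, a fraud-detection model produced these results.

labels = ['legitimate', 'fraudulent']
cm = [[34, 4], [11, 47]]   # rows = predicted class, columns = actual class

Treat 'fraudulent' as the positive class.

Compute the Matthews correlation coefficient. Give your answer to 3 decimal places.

0.691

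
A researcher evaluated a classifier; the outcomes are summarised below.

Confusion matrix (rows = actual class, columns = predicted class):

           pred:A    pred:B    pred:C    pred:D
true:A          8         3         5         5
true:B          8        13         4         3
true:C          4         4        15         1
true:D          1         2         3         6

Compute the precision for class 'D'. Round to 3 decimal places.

0.400

One-vs-rest for 'D': TP = diagonal; FP = other classes predicted 'D'; FN = 'D' predicted as other.
precision = TP/(TP+FP).
D: TP=6, FP=5+3+1=9 → 6/15 = 0.4000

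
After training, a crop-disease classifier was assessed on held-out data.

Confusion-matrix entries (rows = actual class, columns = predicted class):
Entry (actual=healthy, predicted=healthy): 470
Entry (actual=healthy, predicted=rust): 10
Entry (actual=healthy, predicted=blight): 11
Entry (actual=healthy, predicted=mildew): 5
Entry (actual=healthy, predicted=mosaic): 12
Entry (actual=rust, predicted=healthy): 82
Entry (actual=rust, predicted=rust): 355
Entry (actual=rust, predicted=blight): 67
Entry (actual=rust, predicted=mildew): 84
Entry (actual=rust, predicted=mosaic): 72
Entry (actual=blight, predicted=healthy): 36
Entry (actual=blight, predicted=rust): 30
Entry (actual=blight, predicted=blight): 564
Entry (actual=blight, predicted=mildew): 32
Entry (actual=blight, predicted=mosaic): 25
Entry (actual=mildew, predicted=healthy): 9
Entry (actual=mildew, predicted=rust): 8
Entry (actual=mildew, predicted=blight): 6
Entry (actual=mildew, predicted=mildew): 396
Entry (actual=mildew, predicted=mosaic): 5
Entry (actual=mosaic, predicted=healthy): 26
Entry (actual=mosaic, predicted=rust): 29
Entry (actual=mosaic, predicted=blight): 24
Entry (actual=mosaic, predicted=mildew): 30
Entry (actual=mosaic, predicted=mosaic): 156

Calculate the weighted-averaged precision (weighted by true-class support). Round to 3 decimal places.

Per-class precision (TP/(TP+FP)):
  healthy: TP=470, FP=82+36+9+26=153 → 470/623 = 0.7544
  rust: TP=355, FP=10+30+8+29=77 → 355/432 = 0.8218
  blight: TP=564, FP=11+67+6+24=108 → 564/672 = 0.8393
  mildew: TP=396, FP=5+84+32+30=151 → 396/547 = 0.7239
  mosaic: TP=156, FP=12+72+25+5=114 → 156/270 = 0.5778
Weighted-precision = Σ (supportᵢ/N)·precisionᵢ with N=2544: (508/2544)·0.7544 + (660/2544)·0.8218 + (687/2544)·0.8393 + (424/2544)·0.7239 + (265/2544)·0.5778 = 0.771

0.771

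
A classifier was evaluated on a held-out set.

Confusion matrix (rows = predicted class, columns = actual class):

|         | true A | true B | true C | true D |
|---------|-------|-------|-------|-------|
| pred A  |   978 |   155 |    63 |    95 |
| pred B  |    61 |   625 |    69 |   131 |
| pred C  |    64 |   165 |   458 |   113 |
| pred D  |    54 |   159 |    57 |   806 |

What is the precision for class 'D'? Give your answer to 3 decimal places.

Take TP from the diagonal, FP from the rest of the 'D' prediction marginal, FN from the rest of the 'D' actual marginal.
precision = TP/(TP+FP).
D: TP=806, FP=54+159+57=270 → 806/1076 = 0.7491

0.749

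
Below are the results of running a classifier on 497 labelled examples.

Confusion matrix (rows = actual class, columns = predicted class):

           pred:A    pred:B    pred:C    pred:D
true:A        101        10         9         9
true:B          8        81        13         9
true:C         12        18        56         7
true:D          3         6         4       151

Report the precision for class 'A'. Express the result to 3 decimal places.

0.815

Treat 'A' as positive and all other classes as negative.
precision = TP/(TP+FP).
A: TP=101, FP=8+12+3=23 → 101/124 = 0.8145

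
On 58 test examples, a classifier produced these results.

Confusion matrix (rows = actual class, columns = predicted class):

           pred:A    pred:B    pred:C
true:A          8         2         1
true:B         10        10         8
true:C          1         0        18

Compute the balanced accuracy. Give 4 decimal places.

Balanced accuracy = mean of per-class recall.
  A: recall = 8/11 = 0.72727
  B: recall = 10/28 = 0.35714
  C: recall = 18/19 = 0.94737
Mean = (0.72727 + 0.35714 + 0.94737) / 3 = 0.6773

0.6773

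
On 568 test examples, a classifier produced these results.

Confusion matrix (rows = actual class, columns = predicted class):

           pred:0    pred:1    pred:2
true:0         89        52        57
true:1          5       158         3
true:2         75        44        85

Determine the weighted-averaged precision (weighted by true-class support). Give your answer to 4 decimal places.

Per-class precision (TP/(TP+FP)):
  0: TP=89, FP=5+75=80 → 89/169 = 0.52663
  1: TP=158, FP=52+44=96 → 158/254 = 0.62205
  2: TP=85, FP=57+3=60 → 85/145 = 0.58621
Weighted-precision = Σ (supportᵢ/N)·precisionᵢ with N=568: (198/568)·0.52663 + (166/568)·0.62205 + (204/568)·0.58621 = 0.5759

0.5759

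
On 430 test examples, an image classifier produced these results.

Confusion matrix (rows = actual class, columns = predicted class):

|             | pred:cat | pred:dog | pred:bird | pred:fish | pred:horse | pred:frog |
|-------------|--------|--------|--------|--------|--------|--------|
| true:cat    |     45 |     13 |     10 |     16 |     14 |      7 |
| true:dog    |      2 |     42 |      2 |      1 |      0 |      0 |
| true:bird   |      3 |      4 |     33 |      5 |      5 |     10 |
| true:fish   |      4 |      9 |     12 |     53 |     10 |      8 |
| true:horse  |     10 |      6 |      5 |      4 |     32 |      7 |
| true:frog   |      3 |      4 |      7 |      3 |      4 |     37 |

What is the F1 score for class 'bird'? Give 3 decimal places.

0.512

Take TP from the diagonal, FP from the rest of the 'bird' prediction marginal, FN from the rest of the 'bird' actual marginal.
F1 score = 2·TP/(2·TP+FP+FN).
bird: TP=33, FP=10+2+12+5+7=36, FN=3+4+5+5+10=27 → 66/129 = 0.5116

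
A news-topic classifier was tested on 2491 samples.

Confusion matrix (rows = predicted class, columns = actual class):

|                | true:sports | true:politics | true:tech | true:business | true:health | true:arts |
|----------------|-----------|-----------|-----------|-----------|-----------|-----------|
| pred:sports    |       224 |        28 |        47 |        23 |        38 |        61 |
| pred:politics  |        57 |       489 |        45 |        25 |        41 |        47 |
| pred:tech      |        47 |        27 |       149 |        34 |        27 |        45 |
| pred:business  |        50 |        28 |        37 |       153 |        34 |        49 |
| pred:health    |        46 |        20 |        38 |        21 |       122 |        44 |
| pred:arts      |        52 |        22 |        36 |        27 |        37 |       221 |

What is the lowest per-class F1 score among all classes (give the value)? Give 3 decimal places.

Per-class F1 score (2·TP/(2·TP+FP+FN)):
  sports: TP=224, FP=28+47+23+38+61=197, FN=57+47+50+46+52=252 → 448/897 = 0.4994
  politics: TP=489, FP=57+45+25+41+47=215, FN=28+27+28+20+22=125 → 978/1318 = 0.7420
  tech: TP=149, FP=47+27+34+27+45=180, FN=47+45+37+38+36=203 → 298/681 = 0.4376
  business: TP=153, FP=50+28+37+34+49=198, FN=23+25+34+21+27=130 → 306/634 = 0.4826
  health: TP=122, FP=46+20+38+21+44=169, FN=38+41+27+34+37=177 → 244/590 = 0.4136
  arts: TP=221, FP=52+22+36+27+37=174, FN=61+47+45+49+44=246 → 442/862 = 0.5128
Lowest is class 'health' with F1 score = 0.414.

0.414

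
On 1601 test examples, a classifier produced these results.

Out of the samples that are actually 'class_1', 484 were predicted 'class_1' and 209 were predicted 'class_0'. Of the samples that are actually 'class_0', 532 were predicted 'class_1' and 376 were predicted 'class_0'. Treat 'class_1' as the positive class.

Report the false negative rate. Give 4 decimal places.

0.3016

FNR = FN/(FN+TP) = 209/(209+484) = 0.3016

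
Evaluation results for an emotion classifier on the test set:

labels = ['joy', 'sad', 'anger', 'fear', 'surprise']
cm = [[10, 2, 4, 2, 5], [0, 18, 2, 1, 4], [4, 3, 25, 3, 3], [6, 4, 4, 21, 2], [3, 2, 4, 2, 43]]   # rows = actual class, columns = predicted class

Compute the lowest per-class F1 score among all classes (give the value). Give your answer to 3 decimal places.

Per-class F1 score (2·TP/(2·TP+FP+FN)):
  joy: TP=10, FP=0+4+6+3=13, FN=2+4+2+5=13 → 20/46 = 0.4348
  sad: TP=18, FP=2+3+4+2=11, FN=0+2+1+4=7 → 36/54 = 0.6667
  anger: TP=25, FP=4+2+4+4=14, FN=4+3+3+3=13 → 50/77 = 0.6494
  fear: TP=21, FP=2+1+3+2=8, FN=6+4+4+2=16 → 42/66 = 0.6364
  surprise: TP=43, FP=5+4+3+2=14, FN=3+2+4+2=11 → 86/111 = 0.7748
Lowest is class 'joy' with F1 score = 0.435.

0.435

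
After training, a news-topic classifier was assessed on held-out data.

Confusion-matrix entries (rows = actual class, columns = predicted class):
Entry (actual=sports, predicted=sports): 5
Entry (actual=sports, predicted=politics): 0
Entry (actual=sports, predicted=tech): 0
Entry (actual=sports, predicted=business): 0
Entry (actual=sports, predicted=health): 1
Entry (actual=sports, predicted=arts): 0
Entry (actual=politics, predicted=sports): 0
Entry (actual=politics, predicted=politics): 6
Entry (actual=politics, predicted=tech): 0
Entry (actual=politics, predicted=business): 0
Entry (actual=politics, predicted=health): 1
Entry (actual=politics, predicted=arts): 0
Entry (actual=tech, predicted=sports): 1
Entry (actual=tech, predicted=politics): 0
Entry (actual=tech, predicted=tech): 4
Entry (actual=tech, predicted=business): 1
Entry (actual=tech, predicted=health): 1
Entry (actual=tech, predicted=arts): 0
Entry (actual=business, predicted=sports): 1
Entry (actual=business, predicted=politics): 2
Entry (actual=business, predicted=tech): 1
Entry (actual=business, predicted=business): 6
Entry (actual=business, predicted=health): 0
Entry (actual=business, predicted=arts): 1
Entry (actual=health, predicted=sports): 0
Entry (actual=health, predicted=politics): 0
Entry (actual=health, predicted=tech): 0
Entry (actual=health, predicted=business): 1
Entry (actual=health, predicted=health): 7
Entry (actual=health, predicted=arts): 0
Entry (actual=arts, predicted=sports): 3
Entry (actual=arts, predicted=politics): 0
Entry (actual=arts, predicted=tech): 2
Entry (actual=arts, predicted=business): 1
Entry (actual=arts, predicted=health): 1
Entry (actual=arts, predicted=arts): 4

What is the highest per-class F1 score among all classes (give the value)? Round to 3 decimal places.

0.800

Per-class F1 score (2·TP/(2·TP+FP+FN)):
  sports: TP=5, FP=0+1+1+0+3=5, FN=0+0+0+1+0=1 → 10/16 = 0.6250
  politics: TP=6, FP=0+0+2+0+0=2, FN=0+0+0+1+0=1 → 12/15 = 0.8000
  tech: TP=4, FP=0+0+1+0+2=3, FN=1+0+1+1+0=3 → 8/14 = 0.5714
  business: TP=6, FP=0+0+1+1+1=3, FN=1+2+1+0+1=5 → 12/20 = 0.6000
  health: TP=7, FP=1+1+1+0+1=4, FN=0+0+0+1+0=1 → 14/19 = 0.7368
  arts: TP=4, FP=0+0+0+1+0=1, FN=3+0+2+1+1=7 → 8/16 = 0.5000
Highest is class 'politics' with F1 score = 0.800.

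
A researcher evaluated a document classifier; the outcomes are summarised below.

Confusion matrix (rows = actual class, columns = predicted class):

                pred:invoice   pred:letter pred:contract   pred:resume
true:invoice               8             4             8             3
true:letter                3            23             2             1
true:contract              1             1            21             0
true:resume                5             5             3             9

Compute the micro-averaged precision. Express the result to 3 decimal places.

Micro-averaging pools counts across classes: ΣTP=61, ΣFP=36, ΣFN=36.
Micro-precision = TP/(TP+FP) on pooled counts = 0.629 (equals overall accuracy in single-label multiclass).

0.629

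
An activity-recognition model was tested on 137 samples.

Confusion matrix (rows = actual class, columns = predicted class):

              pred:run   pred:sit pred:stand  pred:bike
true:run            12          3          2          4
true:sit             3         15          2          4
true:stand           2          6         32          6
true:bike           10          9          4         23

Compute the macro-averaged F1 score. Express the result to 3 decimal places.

Per-class F1 score (2·TP/(2·TP+FP+FN)):
  run: TP=12, FP=3+2+10=15, FN=3+2+4=9 → 24/48 = 0.5000
  sit: TP=15, FP=3+6+9=18, FN=3+2+4=9 → 30/57 = 0.5263
  stand: TP=32, FP=2+2+4=8, FN=2+6+6=14 → 64/86 = 0.7442
  bike: TP=23, FP=4+4+6=14, FN=10+9+4=23 → 46/83 = 0.5542
Macro-F1 score = mean = (0.5000 + 0.5263 + 0.7442 + 0.5542) / 4 = 0.581

0.581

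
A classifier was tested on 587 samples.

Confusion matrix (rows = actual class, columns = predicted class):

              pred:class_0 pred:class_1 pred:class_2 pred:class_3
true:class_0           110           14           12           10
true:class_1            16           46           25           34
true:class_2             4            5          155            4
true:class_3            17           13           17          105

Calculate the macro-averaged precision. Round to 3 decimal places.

Per-class precision (TP/(TP+FP)):
  class_0: TP=110, FP=16+4+17=37 → 110/147 = 0.7483
  class_1: TP=46, FP=14+5+13=32 → 46/78 = 0.5897
  class_2: TP=155, FP=12+25+17=54 → 155/209 = 0.7416
  class_3: TP=105, FP=10+34+4=48 → 105/153 = 0.6863
Macro-precision = mean = (0.7483 + 0.5897 + 0.7416 + 0.6863) / 4 = 0.691

0.691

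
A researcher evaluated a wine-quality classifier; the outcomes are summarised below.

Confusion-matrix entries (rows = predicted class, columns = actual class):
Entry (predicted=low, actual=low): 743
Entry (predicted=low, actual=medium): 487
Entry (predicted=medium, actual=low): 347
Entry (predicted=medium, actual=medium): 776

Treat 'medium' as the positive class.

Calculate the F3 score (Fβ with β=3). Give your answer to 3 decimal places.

Fβ = (1+β²)·TP / ((1+β²)·TP + β²·FN + FP), with β²=9
= 10·776 / (10·776 + 9·487 + 347) = 0.621

0.621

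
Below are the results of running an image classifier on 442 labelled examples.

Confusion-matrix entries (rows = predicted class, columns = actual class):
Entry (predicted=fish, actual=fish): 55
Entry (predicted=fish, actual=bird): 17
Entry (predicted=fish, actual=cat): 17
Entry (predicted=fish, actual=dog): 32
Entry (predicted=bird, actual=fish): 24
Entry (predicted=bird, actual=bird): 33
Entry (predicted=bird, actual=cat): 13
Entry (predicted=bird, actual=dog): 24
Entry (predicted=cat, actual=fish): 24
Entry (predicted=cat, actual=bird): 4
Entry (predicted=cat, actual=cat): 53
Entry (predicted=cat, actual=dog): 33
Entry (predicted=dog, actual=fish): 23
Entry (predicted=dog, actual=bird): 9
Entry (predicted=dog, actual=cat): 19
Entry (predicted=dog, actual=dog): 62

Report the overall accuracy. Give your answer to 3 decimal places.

0.459

Accuracy = trace / total = (55+33+53+62=203) / 442 = 203/442 = 0.459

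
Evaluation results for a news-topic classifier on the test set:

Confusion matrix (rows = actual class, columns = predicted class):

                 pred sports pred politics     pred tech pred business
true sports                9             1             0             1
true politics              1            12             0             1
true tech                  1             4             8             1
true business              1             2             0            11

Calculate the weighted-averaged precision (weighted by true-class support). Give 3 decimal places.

Per-class precision (TP/(TP+FP)):
  sports: TP=9, FP=1+1+1=3 → 9/12 = 0.7500
  politics: TP=12, FP=1+4+2=7 → 12/19 = 0.6316
  tech: TP=8, FP=0+0+0=0 → 8/8 = 1.0000
  business: TP=11, FP=1+1+1=3 → 11/14 = 0.7857
Weighted-precision = Σ (supportᵢ/N)·precisionᵢ with N=53: (11/53)·0.7500 + (14/53)·0.6316 + (14/53)·1.0000 + (14/53)·0.7857 = 0.794

0.794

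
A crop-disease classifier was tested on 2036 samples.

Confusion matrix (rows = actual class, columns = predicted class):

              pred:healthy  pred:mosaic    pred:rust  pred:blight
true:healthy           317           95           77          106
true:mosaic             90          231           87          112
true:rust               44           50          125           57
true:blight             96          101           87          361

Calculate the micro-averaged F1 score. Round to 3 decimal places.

Micro-averaging pools counts across classes: ΣTP=1034, ΣFP=1002, ΣFN=1002.
Micro-F1 score = 2·TP/(2·TP+FP+FN) on pooled counts = 0.508 (equals overall accuracy in single-label multiclass).

0.508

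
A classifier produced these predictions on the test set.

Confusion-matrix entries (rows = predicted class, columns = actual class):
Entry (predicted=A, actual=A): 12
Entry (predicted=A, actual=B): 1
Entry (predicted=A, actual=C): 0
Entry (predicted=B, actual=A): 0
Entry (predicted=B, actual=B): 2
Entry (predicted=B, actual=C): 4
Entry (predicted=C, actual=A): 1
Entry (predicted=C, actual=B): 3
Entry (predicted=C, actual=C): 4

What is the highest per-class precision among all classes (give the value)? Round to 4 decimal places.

0.9231

Per-class precision (TP/(TP+FP)):
  A: TP=12, FP=1+0=1 → 12/13 = 0.92308
  B: TP=2, FP=0+4=4 → 2/6 = 0.33333
  C: TP=4, FP=1+3=4 → 4/8 = 0.50000
Highest is class 'A' with precision = 0.9231.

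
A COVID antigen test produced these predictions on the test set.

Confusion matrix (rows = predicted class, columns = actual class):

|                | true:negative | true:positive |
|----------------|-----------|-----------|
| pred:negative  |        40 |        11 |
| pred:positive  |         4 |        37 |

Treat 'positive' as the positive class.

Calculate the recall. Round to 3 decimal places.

Recall = TP/(TP+FN) = 37/(37+11) = 37/48 = 0.771

0.771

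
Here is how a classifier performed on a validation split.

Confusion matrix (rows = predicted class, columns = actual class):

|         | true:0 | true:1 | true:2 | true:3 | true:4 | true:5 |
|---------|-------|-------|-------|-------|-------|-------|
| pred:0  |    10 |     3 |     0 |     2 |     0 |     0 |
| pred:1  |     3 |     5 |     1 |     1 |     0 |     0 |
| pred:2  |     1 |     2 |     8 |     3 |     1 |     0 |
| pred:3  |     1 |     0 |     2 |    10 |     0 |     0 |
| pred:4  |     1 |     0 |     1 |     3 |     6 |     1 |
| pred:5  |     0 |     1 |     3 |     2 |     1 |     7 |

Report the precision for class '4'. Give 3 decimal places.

precision = TP/(TP+FP).
4: TP=6, FP=1+0+1+3+1=6 → 6/12 = 0.5000

0.500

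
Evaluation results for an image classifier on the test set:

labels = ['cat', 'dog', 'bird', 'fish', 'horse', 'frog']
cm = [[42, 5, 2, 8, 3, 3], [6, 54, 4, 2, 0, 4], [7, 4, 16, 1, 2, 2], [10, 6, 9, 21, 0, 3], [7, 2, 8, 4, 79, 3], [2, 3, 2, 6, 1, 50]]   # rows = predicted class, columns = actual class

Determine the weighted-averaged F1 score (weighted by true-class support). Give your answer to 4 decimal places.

0.6826

Per-class F1 score (2·TP/(2·TP+FP+FN)):
  cat: TP=42, FP=5+2+8+3+3=21, FN=6+7+10+7+2=32 → 84/137 = 0.61314
  dog: TP=54, FP=6+4+2+0+4=16, FN=5+4+6+2+3=20 → 108/144 = 0.75000
  bird: TP=16, FP=7+4+1+2+2=16, FN=2+4+9+8+2=25 → 32/73 = 0.43836
  fish: TP=21, FP=10+6+9+0+3=28, FN=8+2+1+4+6=21 → 42/91 = 0.46154
  horse: TP=79, FP=7+2+8+4+3=24, FN=3+0+2+0+1=6 → 158/188 = 0.84043
  frog: TP=50, FP=2+3+2+6+1=14, FN=3+4+2+3+3=15 → 100/129 = 0.77519
Weighted-F1 score = Σ (supportᵢ/N)·F1 scoreᵢ with N=381: (74/381)·0.61314 + (74/381)·0.75000 + (41/381)·0.43836 + (42/381)·0.46154 + (85/381)·0.84043 + (65/381)·0.77519 = 0.6826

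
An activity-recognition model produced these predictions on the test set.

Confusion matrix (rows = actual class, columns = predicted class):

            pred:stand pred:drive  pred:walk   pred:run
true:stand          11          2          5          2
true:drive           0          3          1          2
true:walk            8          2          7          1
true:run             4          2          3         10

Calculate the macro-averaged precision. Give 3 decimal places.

Per-class precision (TP/(TP+FP)):
  stand: TP=11, FP=0+8+4=12 → 11/23 = 0.4783
  drive: TP=3, FP=2+2+2=6 → 3/9 = 0.3333
  walk: TP=7, FP=5+1+3=9 → 7/16 = 0.4375
  run: TP=10, FP=2+2+1=5 → 10/15 = 0.6667
Macro-precision = mean = (0.4783 + 0.3333 + 0.4375 + 0.6667) / 4 = 0.479

0.479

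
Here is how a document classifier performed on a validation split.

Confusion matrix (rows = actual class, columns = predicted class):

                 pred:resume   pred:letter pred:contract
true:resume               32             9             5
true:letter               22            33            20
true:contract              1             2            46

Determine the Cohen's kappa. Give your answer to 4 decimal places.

Observed agreement pₒ = trace/N = 111/170 = 0.65294
Expected agreement pₑ = Σ (rowᵢ·colᵢ)/N² = (46·55 + 75·44 + 49·71)/170² = 0.32211
κ = (pₒ − pₑ)/(1 − pₑ) = (0.65294 − 0.32211)/(1 − 0.32211) = 0.4880

0.4880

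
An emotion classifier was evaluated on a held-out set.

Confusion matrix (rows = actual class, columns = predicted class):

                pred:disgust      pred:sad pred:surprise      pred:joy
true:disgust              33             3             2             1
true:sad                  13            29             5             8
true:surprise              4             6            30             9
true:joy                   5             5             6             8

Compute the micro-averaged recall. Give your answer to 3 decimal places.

0.599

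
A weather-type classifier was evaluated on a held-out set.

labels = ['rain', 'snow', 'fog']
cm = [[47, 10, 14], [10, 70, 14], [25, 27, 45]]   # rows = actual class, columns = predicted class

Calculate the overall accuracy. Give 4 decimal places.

0.6183

Accuracy = trace / total = (47+70+45=162) / 262 = 162/262 = 0.6183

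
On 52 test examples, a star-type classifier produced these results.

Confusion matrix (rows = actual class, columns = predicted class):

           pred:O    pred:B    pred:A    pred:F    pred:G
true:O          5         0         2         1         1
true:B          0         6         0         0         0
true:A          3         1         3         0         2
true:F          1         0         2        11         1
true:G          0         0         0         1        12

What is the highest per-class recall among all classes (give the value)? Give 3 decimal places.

Per-class recall (TP/(TP+FN)):
  O: TP=5, FN=0+2+1+1=4 → 5/9 = 0.5556
  B: TP=6, FN=0+0+0+0=0 → 6/6 = 1.0000
  A: TP=3, FN=3+1+0+2=6 → 3/9 = 0.3333
  F: TP=11, FN=1+0+2+1=4 → 11/15 = 0.7333
  G: TP=12, FN=0+0+0+1=1 → 12/13 = 0.9231
Highest is class 'B' with recall = 1.000.

1.000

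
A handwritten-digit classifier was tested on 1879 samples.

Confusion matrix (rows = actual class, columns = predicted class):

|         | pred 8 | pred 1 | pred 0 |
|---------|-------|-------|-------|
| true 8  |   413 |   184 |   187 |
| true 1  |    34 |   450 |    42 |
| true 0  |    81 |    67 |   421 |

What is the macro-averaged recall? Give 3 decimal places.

0.707

Per-class recall (TP/(TP+FN)):
  8: TP=413, FN=184+187=371 → 413/784 = 0.5268
  1: TP=450, FN=34+42=76 → 450/526 = 0.8555
  0: TP=421, FN=81+67=148 → 421/569 = 0.7399
Macro-recall = mean = (0.5268 + 0.8555 + 0.7399) / 3 = 0.707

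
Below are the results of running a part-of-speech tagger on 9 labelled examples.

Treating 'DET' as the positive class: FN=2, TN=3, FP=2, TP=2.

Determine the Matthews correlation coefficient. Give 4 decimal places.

0.1000

MCC = (TP·TN − FP·FN) / √((TP+FP)(TP+FN)(TN+FP)(TN+FN))
Numerator = 2·3 − 2·2 = 2
Denominator = √(4·4·5·5) = √400 = 20.0000
MCC = 2 / 20.0000 = 0.1000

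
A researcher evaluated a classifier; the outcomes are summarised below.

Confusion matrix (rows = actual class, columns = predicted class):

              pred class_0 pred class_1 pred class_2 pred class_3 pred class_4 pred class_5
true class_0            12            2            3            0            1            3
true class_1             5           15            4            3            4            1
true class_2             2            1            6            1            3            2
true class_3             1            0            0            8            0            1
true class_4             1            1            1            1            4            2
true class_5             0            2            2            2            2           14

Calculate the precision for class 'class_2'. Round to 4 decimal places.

0.3750

One-vs-rest for 'class_2': TP = diagonal; FP = other classes predicted 'class_2'; FN = 'class_2' predicted as other.
precision = TP/(TP+FP).
class_2: TP=6, FP=3+4+0+1+2=10 → 6/16 = 0.37500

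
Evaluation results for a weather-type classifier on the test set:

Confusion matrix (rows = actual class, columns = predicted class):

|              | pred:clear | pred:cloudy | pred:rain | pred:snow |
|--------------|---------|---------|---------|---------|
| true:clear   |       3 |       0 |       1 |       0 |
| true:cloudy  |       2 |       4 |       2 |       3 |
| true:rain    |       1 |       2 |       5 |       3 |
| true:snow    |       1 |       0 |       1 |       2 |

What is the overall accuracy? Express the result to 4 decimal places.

Accuracy = trace / total = (3+4+5+2=14) / 30 = 14/30 = 0.4667

0.4667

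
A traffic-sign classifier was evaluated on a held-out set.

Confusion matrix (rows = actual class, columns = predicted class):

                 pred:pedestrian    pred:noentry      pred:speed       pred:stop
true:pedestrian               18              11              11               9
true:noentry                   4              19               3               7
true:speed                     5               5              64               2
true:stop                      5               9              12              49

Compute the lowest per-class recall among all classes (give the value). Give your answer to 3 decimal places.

0.367

Per-class recall (TP/(TP+FN)):
  pedestrian: TP=18, FN=11+11+9=31 → 18/49 = 0.3673
  noentry: TP=19, FN=4+3+7=14 → 19/33 = 0.5758
  speed: TP=64, FN=5+5+2=12 → 64/76 = 0.8421
  stop: TP=49, FN=5+9+12=26 → 49/75 = 0.6533
Lowest is class 'pedestrian' with recall = 0.367.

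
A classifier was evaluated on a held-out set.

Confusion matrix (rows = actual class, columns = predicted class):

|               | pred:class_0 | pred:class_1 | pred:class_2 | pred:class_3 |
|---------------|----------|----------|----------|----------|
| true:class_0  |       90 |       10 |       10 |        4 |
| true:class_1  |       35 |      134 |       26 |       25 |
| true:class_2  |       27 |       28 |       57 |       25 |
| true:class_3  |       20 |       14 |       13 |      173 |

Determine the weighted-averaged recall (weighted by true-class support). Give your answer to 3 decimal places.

0.657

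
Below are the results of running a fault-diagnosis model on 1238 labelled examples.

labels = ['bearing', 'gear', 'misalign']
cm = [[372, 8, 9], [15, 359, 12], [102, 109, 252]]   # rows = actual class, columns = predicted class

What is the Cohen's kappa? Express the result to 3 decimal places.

0.694

Observed agreement pₒ = trace/N = 983/1238 = 0.7940
Expected agreement pₑ = Σ (rowᵢ·colᵢ)/N² = (389·489 + 386·476 + 463·273)/1238² = 0.3265
κ = (pₒ − pₑ)/(1 − pₑ) = (0.7940 − 0.3265)/(1 − 0.3265) = 0.694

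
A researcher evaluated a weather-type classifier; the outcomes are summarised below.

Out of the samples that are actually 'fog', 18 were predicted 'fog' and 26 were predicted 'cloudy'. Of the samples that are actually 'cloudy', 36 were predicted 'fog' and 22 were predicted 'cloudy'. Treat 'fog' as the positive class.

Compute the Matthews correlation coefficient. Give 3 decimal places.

-0.210

MCC = (TP·TN − FP·FN) / √((TP+FP)(TP+FN)(TN+FP)(TN+FN))
Numerator = 18·22 − 36·26 = -540
Denominator = √(54·44·58·48) = √6614784 = 2571.9222
MCC = -540 / 2571.9222 = -0.210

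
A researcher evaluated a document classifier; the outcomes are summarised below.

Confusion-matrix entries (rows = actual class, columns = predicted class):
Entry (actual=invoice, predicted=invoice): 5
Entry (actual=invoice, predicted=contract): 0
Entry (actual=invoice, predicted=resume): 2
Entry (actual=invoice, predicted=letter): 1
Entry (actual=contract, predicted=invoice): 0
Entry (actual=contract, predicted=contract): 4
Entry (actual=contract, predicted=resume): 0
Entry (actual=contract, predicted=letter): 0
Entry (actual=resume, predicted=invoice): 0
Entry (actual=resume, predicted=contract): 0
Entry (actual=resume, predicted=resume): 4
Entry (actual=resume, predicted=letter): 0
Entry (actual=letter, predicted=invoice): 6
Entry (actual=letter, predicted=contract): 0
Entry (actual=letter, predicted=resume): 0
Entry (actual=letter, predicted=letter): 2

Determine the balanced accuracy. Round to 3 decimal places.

0.719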